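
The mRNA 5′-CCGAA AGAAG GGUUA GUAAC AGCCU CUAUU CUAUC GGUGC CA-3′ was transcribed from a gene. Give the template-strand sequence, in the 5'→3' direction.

5'-TGGCACCGATAGAATAGAGGCTGTTACTAACCCTTCTTTCGG-3'

Replace U with T to get the coding DNA strand: CCGAAAGAAGGGTTAGTAACAGCCTCTATTCTATCGGTGCCA. The template strand is its reverse complement (complement GGCTTTCTTCCCAATCATTGTCGGAGATAAGATAGCCACGGT, then reverse).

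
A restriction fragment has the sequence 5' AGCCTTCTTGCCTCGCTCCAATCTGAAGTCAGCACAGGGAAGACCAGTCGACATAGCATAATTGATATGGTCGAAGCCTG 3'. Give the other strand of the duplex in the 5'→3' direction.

5′-CAGGCTTCGACCATATCAATTATGCTATGTCGACTGGTCTTCCCTGTGCTGACTTCAGATTGGAGCGAGGCAAGAAGGCT-3′

The complement of AGCCTTCTTGCCTCGCTCCAATCTGAAGTCAGCACAGGGAAGACCAGTCGACATAGCATAATTGATATGGTCGAAGCCTG is TCGGAAGAACGGAGCGAGGTTAGACTTCAGTCGTGTCCCTTCTGGTCAGCTGTATCGTATTAACTATACCAGCTTCGGAC (A↔T, G↔C). DNA strands are antiparallel, so the complementary strand runs 3'→5'; reversing gives the 5'→3' form.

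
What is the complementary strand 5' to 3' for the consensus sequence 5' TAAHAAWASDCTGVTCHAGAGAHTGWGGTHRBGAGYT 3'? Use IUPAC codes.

5′-ARCTCVYDACCWCADTCTCTDGABCAGHSTWTTDTTA-3′

Standard pairs A↔T, G↔C; ambiguity codes pair R↔Y, W↔W, S↔S, B↔V, D↔H. Complement (ATTDTTWTSHGACBAGDTCTCTDACWCCADYVCTCRA), then reverse for 5'→3'.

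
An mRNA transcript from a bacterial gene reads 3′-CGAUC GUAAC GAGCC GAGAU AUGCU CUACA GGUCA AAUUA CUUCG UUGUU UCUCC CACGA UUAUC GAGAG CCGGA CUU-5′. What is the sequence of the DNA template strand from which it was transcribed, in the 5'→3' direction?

5'-GCTAGCATTGCTCGGCTCTATACGAGATGTCCAGTTTAATGAAGCAACAAAGAGGGTGCTAATAGCTCTCGGCCTGAA-3'

Written 5'→3' the mRNA is UUCAGGCCGAGAGCUAUUAGCACCCUCUUUGUUGCUUCAUUAAACUGGACAUCUCGUAUAGAGCCGAGCAAUGCUAGC, so the coding DNA strand is TTCAGGCCGAGAGCTATTAGCACCCTCTTTGTTGCTTCATTAAACTGGACATCTCGTATAGAGCCGAGCAATGCTAGC. The template is its reverse complement.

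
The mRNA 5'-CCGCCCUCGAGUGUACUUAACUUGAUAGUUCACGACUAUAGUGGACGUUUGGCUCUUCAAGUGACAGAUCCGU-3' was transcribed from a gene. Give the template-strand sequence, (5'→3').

5′-ACGGATCTGTCACTTGAAGAGCCAAACGTCCACTATAGTCGTGAACTATCAAGTTAAGTACACTCGAGGGCGG-3′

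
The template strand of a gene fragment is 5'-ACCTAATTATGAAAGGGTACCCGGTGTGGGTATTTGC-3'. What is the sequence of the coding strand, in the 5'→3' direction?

The coding strand is complementary and antiparallel to the template: take the complement (A↔T, G↔C) and reverse.

5'-GCAAATACCCACACCGGGTACCCTTTCATAATTAGGT-3'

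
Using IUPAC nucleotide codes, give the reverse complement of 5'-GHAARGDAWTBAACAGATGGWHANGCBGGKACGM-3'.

5′-KCGTMCCVGCNTDWCCATCTGTTVAWTHCYTTDC-3′

Standard pairs A↔T, G↔C; ambiguity codes pair R↔Y, M↔K, W↔W, B↔V, D↔H, N↔N. Complement (CDTTYCHTWAVTTGTCTACCWDTNCGVCCMTGCK), then reverse for 5'→3'.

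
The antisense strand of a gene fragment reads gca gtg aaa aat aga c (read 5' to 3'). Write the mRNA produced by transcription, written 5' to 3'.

5′-GUCUAUUUUUCACUGC-3′

RNA polymerase reads the template 3'→5' and synthesizes mRNA 5'→3' by base-pairing (A→U, T→A, G↔C). The complement of the template is CGTCACTTTTTATCTG; antiparallel, so 5'→3' the coding strand is GTCTATTTTTCACTGC. Replace T with U for the mRNA.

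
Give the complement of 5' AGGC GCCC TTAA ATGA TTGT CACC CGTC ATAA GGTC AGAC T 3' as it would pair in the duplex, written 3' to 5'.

Base-pairing A↔T, G↔C gives the complement. The complementary strand is antiparallel, so paired with a 5'→3' strand it runs 3'→5'.

3'-TCCGCGGGAATTTACTAACAGTGGGCAGTATTCCAGTCTGA-5'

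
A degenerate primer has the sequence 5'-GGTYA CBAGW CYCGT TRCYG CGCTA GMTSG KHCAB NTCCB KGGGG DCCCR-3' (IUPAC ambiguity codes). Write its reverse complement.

Standard pairs A↔T, G↔C; ambiguity codes pair R↔Y, M↔K, W↔W, S↔S, B↔V, D↔H, N↔N. Complement (CCARTGVTCWGRGCAAYGRCGCGATCKASCMDGTVNAGGVMCCCCHGGGY), then reverse for 5'→3'.

5'-YGGGHCCCCMVGGANVTGDMCSAKCTAGCGCRGYAACGRGWCTVGTRACC-3'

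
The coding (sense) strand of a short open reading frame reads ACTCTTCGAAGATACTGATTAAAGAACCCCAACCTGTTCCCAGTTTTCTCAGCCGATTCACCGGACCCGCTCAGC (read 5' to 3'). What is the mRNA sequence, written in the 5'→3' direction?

The mRNA is synthesized from the template strand, so it matches the coding strand with T replaced by U.

5'-ACUCUUCGAAGAUACUGAUUAAAGAACCCCAACCUGUUCCCAGUUUUCUCAGCCGAUUCACCGGACCCGCUCAGC-3'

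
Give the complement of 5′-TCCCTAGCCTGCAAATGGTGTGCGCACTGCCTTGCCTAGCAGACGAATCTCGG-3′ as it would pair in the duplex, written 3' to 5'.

Base-pairing A↔T, G↔C gives the complement. The complementary strand is antiparallel, so paired with a 5'→3' strand it runs 3'→5'.

3'-AGGGATCGGACGTTTACCACACGCGTGACGGAACGGATCGTCTGCTTAGAGCC-5'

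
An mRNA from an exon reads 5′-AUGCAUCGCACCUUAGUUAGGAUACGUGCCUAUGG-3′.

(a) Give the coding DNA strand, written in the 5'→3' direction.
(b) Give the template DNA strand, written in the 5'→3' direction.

(a) The coding strand matches the mRNA with U→T.
(b) The template strand is the reverse complement of the coding strand.

(a) 5'-ATGCATCGCACCTTAGTTAGGATACGTGCCTATGG-3'
(b) 5′-CCATAGGCACGTATCCTAACTAAGGTGCGATGCAT-3′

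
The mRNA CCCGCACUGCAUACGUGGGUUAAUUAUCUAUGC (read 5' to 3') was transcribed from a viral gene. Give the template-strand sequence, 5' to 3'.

5'-GCATAGATAATTAACCCACGTATGCAGTGCGGG-3'

Replace U with T to get the coding DNA strand: CCCGCACTGCATACGTGGGTTAATTATCTATGC. The template strand is its reverse complement (complement GGGCGTGACGTATGCACCCAATTAATAGATACG, then reverse).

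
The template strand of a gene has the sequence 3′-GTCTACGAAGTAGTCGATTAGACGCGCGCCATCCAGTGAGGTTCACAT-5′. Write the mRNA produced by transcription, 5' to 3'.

5′-CAGAUGCUUCAUCAGCUAAUCUGCGCGCGGUAGGUCACUCCAAGUGUA-3′

Reading the template 3'→5' as shown, RNA polymerase pairs each base (A→U, T→A, G↔C) to build mRNA 5'→3' directly.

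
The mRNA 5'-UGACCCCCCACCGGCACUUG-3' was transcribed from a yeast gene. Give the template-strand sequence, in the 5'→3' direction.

5'-CAAGTGCCGGTGGGGGGTCA-3'

Replace U with T to get the coding DNA strand: TGACCCCCCACCGGCACTTG. The template strand is its reverse complement (complement ACTGGGGGGTGGCCGTGAAC, then reverse).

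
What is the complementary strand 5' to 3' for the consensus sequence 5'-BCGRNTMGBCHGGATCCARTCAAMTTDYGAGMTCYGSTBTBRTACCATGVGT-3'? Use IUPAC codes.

Standard pairs A↔T, G↔C; ambiguity codes pair R↔Y, M↔K, S↔S, B↔V, D↔H, N↔N. Complement (VGCYNAKCVGDCCTAGGTYAGTTKAAHRCTCKAGRCSAVAVYATGGTACBCA), then reverse for 5'→3'.

5′-ACBCATGGTAYVAVASCRGAKCTCRHAAKTTGAYTGGATCCDGVCKANYCGV-3′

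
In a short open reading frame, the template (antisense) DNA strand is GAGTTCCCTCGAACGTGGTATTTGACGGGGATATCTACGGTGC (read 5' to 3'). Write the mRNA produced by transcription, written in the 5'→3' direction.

5'-GCACCGUAGAUAUCCCCGUCAAAUACCACGUUCGAGGGAACUC-3'

The mRNA has the sequence of the coding strand (reverse complement of the template) with T→U. Reverse complement of GAGTTCCCTCGAACGTGGTATTTGACGGGGATATCTACGGTGC is GCACCGTAGATATCCCCGTCAAATACCACGTTCGAGGGAACTC; then T→U.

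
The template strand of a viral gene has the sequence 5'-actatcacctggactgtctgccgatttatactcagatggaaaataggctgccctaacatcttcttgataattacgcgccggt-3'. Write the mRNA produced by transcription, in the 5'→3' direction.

5'-ACCGGCGCGUAAUUAUCAAGAAGAUGUUAGGGCAGCCUAUUUUCCAUCUGAGUAUAAAUCGGCAGACAGUCCAGGUGAUAGU-3'

The mRNA has the sequence of the coding strand (reverse complement of the template) with T→U. Reverse complement of ACTATCACCTGGACTGTCTGCCGATTTATACTCAGATGGAAAATAGGCTGCCCTAACATCTTCTTGATAATTACGCGCCGGT is ACCGGCGCGTAATTATCAAGAAGATGTTAGGGCAGCCTATTTTCCATCTGAGTATAAATCGGCAGACAGTCCAGGTGATAGT; then T→U.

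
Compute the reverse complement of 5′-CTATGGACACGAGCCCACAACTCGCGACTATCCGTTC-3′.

5'-GAACGGATAGTCGCGAGTTGTGGGCTCGTGTCCATAG-3'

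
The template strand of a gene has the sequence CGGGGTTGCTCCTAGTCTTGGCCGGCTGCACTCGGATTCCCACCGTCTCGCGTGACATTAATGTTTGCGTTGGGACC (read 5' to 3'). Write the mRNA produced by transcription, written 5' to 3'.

5'-GGUCCCAACGCAAACAUUAAUGUCACGCGAGACGGUGGGAAUCCGAGUGCAGCCGGCCAAGACUAGGAGCAACCCCG-3'

RNA polymerase reads the template 3'→5' and synthesizes mRNA 5'→3' by base-pairing (A→U, T→A, G↔C). The complement of the template is GCCCCAACGAGGATCAGAACCGGCCGACGTGAGCCTAAGGGTGGCAGAGCGCACTGTAATTACAAACGCAACCCTGG; antiparallel, so 5'→3' the coding strand is GGTCCCAACGCAAACATTAATGTCACGCGAGACGGTGGGAATCCGAGTGCAGCCGGCCAAGACTAGGAGCAACCCCG. Replace T with U for the mRNA.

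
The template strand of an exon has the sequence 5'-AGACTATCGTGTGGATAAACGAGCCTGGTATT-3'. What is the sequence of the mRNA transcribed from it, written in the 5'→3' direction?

RNA polymerase reads the template 3'→5' and synthesizes mRNA 5'→3' by base-pairing (A→U, T→A, G↔C). The complement of the template is TCTGATAGCACACCTATTTGCTCGGACCATAA; antiparallel, so 5'→3' the coding strand is AATACCAGGCTCGTTTATCCACACGATAGTCT. Replace T with U for the mRNA.

5'-AAUACCAGGCUCGUUUAUCCACACGAUAGUCU-3'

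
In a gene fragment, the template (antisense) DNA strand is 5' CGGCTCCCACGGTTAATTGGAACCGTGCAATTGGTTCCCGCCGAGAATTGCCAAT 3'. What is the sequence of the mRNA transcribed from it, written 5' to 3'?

5'-AUUGGCAAUUCUCGGCGGGAACCAAUUGCACGGUUCCAAUUAACCGUGGGAGCCG-3'

RNA polymerase reads the template 3'→5' and synthesizes mRNA 5'→3' by base-pairing (A→U, T→A, G↔C). The complement of the template is GCCGAGGGTGCCAATTAACCTTGGCACGTTAACCAAGGGCGGCTCTTAACGGTTA; antiparallel, so 5'→3' the coding strand is ATTGGCAATTCTCGGCGGGAACCAATTGCACGGTTCCAATTAACCGTGGGAGCCG. Replace T with U for the mRNA.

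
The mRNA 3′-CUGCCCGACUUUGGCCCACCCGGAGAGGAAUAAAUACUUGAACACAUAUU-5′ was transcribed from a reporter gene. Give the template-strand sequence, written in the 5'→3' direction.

Written 5'→3' the mRNA is UUAUACACAAGUUCAUAAAUAAGGAGAGGCCCACCCGGUUUCAGCCCGUC, so the coding DNA strand is TTATACACAAGTTCATAAATAAGGAGAGGCCCACCCGGTTTCAGCCCGTC. The template is its reverse complement.

5'-GACGGGCTGAAACCGGGTGGGCCTCTCCTTATTTATGAACTTGTGTATAA-3'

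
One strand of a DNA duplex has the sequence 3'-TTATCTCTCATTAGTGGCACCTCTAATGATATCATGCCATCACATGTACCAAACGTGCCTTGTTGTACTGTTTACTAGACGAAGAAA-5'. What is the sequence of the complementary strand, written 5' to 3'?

5′-AATAGAGAGTAATCACCGTGGAGATTACTATAGTACGGTAGTGTACATGGTTTGCACGGAACAACATGACAAATGATCTGCTTCTTT-3′

The strand is given 3'→5', so its complement runs 5'→3' in the same left-to-right order: pair each base A↔T, G↔C.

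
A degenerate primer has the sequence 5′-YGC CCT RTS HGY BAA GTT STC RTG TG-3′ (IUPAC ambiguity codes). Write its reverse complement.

5′-CACAYGASAACTTVRCDSAYAGGGCR-3′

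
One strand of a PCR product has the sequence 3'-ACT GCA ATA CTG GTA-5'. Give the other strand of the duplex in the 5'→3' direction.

The strand is given 3'→5', so its complement runs 5'→3' in the same left-to-right order: pair each base A↔T, G↔C.

5′-TGACGTTATGACCAT-3′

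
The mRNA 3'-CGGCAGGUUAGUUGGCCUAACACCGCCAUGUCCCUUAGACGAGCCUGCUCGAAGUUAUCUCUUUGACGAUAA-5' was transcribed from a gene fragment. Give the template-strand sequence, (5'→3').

Written 5'→3' the mRNA is AAUAGCAGUUUCUCUAUUGAAGCUCGUCCGAGCAGAUUCCCUGUACCGCCACAAUCCGGUUGAUUGGACGGC, so the coding DNA strand is AATAGCAGTTTCTCTATTGAAGCTCGTCCGAGCAGATTCCCTGTACCGCCACAATCCGGTTGATTGGACGGC. The template is its reverse complement.

5′-GCCGTCCAATCAACCGGATTGTGGCGGTACAGGGAATCTGCTCGGACGAGCTTCAATAGAGAAACTGCTATT-3′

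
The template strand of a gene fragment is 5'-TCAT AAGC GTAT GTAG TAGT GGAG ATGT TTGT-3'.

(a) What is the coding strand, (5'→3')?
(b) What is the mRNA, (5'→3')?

(a) The coding strand is the reverse complement of the template: complement AGTATTCGCATACATCATCACCTCTACAAACA, then reverse.
(b) mRNA has the coding-strand sequence with T→U.

(a) 5'-ACAAACATCTCCACTACTACATACGCTTATGA-3'
(b) 5′-ACAAACAUCUCCACUACUACAUACGCUUAUGA-3′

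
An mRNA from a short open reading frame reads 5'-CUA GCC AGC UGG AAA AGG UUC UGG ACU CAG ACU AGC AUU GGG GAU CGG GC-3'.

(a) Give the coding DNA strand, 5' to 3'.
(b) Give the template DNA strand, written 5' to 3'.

(a) The coding strand matches the mRNA with U→T.
(b) The template strand is the reverse complement of the coding strand.

(a) 5'-CTAGCCAGCTGGAAAAGGTTCTGGACTCAGACTAGCATTGGGGATCGGGC-3'
(b) 5'-GCCCGATCCCCAATGCTAGTCTGAGTCCAGAACCTTTTCCAGCTGGCTAG-3'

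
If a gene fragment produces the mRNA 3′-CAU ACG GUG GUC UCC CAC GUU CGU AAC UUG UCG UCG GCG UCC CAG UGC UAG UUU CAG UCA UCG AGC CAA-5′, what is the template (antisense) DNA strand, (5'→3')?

5'-GTATGCCACCAGAGGGTGCAAGCATTGAACAGCAGCCGCAGGGTCACGATCAAAGTCAGTAGCTCGGTT-3'

Written 5'→3' the mRNA is AACCGAGCUACUGACUUUGAUCGUGACCCUGCGGCUGCUGUUCAAUGCUUGCACCCUCUGGUGGCAUAC, so the coding DNA strand is AACCGAGCTACTGACTTTGATCGTGACCCTGCGGCTGCTGTTCAATGCTTGCACCCTCTGGTGGCATAC. The template is its reverse complement.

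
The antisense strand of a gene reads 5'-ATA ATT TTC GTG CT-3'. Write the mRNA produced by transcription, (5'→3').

The mRNA has the sequence of the coding strand (reverse complement of the template) with T→U. Reverse complement of ATAATTTTCGTGCT is AGCACGAAAATTAT; then T→U.

5′-AGCACGAAAAUUAU-3′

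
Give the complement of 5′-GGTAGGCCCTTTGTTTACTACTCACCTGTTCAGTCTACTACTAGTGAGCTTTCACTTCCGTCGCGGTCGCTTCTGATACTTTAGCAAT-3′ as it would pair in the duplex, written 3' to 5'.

3'-CCATCCGGGAAACAAATGATGAGTGGACAAGTCAGATGATGATCACTCGAAAGTGAAGGCAGCGCCAGCGAAGACTATGAAATCGTTA-5'

Base-pairing A↔T, G↔C gives the complement. The complementary strand is antiparallel, so paired with a 5'→3' strand it runs 3'→5'.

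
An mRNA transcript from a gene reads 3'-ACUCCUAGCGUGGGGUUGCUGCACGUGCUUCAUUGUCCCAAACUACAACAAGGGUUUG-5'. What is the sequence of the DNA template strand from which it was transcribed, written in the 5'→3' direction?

Written 5'→3' the mRNA is GUUUGGGAACAACAUCAAACCCUGUUACUUCGUGCACGUCGUUGGGGUGCGAUCCUCA, so the coding DNA strand is GTTTGGGAACAACATCAAACCCTGTTACTTCGTGCACGTCGTTGGGGTGCGATCCTCA. The template is its reverse complement.

5'-TGAGGATCGCACCCCAACGACGTGCACGAAGTAACAGGGTTTGATGTTGTTCCCAAAC-3'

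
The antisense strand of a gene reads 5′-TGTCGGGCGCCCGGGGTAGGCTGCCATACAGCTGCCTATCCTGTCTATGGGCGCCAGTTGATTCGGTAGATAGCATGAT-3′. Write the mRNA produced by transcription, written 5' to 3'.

5'-AUCAUGCUAUCUACCGAAUCAACUGGCGCCCAUAGACAGGAUAGGCAGCUGUAUGGCAGCCUACCCCGGGCGCCCGACA-3'

RNA polymerase reads the template 3'→5' and synthesizes mRNA 5'→3' by base-pairing (A→U, T→A, G↔C). The complement of the template is ACAGCCCGCGGGCCCCATCCGACGGTATGTCGACGGATAGGACAGATACCCGCGGTCAACTAAGCCATCTATCGTACTA; antiparallel, so 5'→3' the coding strand is ATCATGCTATCTACCGAATCAACTGGCGCCCATAGACAGGATAGGCAGCTGTATGGCAGCCTACCCCGGGCGCCCGACA. Replace T with U for the mRNA.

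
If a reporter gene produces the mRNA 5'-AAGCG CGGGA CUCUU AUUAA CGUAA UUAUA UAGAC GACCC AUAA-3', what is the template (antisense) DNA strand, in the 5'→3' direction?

Replace U with T to get the coding DNA strand: AAGCGCGGGACTCTTATTAACGTAATTATATAGACGACCCATAA. The template strand is its reverse complement (complement TTCGCGCCCTGAGAATAATTGCATTAATATATCTGCTGGGTATT, then reverse).

5'-TTATGGGTCGTCTATATAATTACGTTAATAAGAGTCCCGCGCTT-3'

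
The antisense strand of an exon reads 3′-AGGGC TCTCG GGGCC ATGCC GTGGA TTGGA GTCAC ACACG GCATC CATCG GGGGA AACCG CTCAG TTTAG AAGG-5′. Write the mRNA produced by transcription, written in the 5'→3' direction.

5′-UCCCGAGAGCCCCGGUACGGCACCUAACCUCAGUGUGUGCCGUAGGUAGCCCCCUUUGGCGAGUCAAAUCUUCC-3′

Reading the template 3'→5' as shown, RNA polymerase pairs each base (A→U, T→A, G↔C) to build mRNA 5'→3' directly.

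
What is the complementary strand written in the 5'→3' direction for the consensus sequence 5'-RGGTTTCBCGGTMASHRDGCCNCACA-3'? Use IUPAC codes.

5'-TGTGNGGCHYDSTKACCGVGAAACCY-3'

Standard pairs A↔T, G↔C; ambiguity codes pair R↔Y, M↔K, S↔S, B↔V, D↔H, N↔N. Complement (YCCAAAGVGCCAKTSDYHCGGNGTGT), then reverse for 5'→3'.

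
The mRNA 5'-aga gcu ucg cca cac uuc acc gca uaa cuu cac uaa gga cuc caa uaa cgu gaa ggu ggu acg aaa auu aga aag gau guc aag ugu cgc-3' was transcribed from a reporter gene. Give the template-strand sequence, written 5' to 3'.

5'-GCGACACTTGACATCCTTTCTAATTTTCGTACCACCTTCACGTTATTGGAGTCCTTAGTGAAGTTATGCGGTGAAGTGTGGCGAAGCTCT-3'

Replace U with T to get the coding DNA strand: AGAGCTTCGCCACACTTCACCGCATAACTTCACTAAGGACTCCAATAACGTGAAGGTGGTACGAAAATTAGAAAGGATGTCAAGTGTCGC. The template strand is its reverse complement (complement TCTCGAAGCGGTGTGAAGTGGCGTATTGAAGTGATTCCTGAGGTTATTGCACTTCCACCATGCTTTTAATCTTTCCTACAGTTCACAGCG, then reverse).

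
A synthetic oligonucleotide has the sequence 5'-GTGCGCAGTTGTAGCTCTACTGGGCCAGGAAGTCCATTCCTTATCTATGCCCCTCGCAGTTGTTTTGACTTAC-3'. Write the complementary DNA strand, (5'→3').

The complement of GTGCGCAGTTGTAGCTCTACTGGGCCAGGAAGTCCATTCCTTATCTATGCCCCTCGCAGTTGTTTTGACTTAC is CACGCGTCAACATCGAGATGACCCGGTCCTTCAGGTAAGGAATAGATACGGGGAGCGTCAACAAAACTGAATG (A↔T, G↔C). DNA strands are antiparallel, so the complementary strand runs 3'→5'; reversing gives the 5'→3' form.

5'-GTAAGTCAAAACAACTGCGAGGGGCATAGATAAGGAATGGACTTCCTGGCCCAGTAGAGCTACAACTGCGCAC-3'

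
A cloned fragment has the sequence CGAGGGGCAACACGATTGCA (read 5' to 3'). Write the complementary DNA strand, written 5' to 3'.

5'-TGCAATCGTGTTGCCCCTCG-3'

Pairing A↔T and G↔C gives GCTCCCCGTTGTGCTAACGT, running 3'→5'. Reverse for the 5'→3' convention.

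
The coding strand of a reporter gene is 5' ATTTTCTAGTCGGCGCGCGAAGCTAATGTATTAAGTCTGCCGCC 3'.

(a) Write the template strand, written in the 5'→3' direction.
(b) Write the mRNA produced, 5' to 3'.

(a) 5'-GGCGGCAGACTTAATACATTAGCTTCGCGCGCCGACTAGAAAAT-3'
(b) 5'-AUUUUCUAGUCGGCGCGCGAAGCUAAUGUAUUAAGUCUGCCGCC-3'

(a) The template strand is the reverse complement of the coding strand: complement TAAAAGATCAGCCGCGCGCTTCGATTACATAATTCAGACGGCGG, then reverse.
(b) mRNA matches the coding strand with T→U.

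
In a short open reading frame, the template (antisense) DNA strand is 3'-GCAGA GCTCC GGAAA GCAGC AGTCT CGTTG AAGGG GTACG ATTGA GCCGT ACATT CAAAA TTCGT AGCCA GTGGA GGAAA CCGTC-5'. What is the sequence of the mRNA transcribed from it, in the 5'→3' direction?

Reading the template 3'→5' as shown, RNA polymerase pairs each base (A→U, T→A, G↔C) to build mRNA 5'→3' directly.

5'-CGUCUCGAGGCCUUUCGUCGUCAGAGCAACUUCCCCAUGCUAACUCGGCAUGUAAGUUUUAAGCAUCGGUCACCUCCUUUGGCAG-3'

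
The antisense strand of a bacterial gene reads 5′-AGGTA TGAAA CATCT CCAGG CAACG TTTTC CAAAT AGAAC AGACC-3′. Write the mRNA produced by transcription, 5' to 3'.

5'-GGUCUGUUCUAUUUGGAAAACGUUGCCUGGAGAUGUUUCAUACCU-3'

RNA polymerase reads the template 3'→5' and synthesizes mRNA 5'→3' by base-pairing (A→U, T→A, G↔C). The complement of the template is TCCATACTTTGTAGAGGTCCGTTGCAAAAGGTTTATCTTGTCTGG; antiparallel, so 5'→3' the coding strand is GGTCTGTTCTATTTGGAAAACGTTGCCTGGAGATGTTTCATACCT. Replace T with U for the mRNA.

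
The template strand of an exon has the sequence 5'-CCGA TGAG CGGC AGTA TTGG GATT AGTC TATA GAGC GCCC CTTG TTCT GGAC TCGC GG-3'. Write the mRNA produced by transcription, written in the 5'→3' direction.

The mRNA has the sequence of the coding strand (reverse complement of the template) with T→U. Reverse complement of CCGATGAGCGGCAGTATTGGGATTAGTCTATAGAGCGCCCCTTGTTCTGGACTCGCGG is CCGCGAGTCCAGAACAAGGGGCGCTCTATAGACTAATCCCAATACTGCCGCTCATCGG; then T→U.

5′-CCGCGAGUCCAGAACAAGGGGCGCUCUAUAGACUAAUCCCAAUACUGCCGCUCAUCGG-3′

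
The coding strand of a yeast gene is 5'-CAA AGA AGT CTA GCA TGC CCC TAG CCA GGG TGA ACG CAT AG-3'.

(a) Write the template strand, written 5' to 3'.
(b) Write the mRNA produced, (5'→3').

(a) The template strand is the reverse complement of the coding strand: complement GTTTCTTCAGATCGTACGGGGATCGGTCCCACTTGCGTATC, then reverse.
(b) mRNA matches the coding strand with T→U.

(a) 5'-CTATGCGTTCACCCTGGCTAGGGGCATGCTAGACTTCTTTG-3'
(b) 5'-CAAAGAAGUCUAGCAUGCCCCUAGCCAGGGUGAACGCAUAG-3'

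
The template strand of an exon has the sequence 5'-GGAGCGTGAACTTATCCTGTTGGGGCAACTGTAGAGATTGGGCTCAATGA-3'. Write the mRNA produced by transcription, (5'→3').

RNA polymerase reads the template 3'→5' and synthesizes mRNA 5'→3' by base-pairing (A→U, T→A, G↔C). The complement of the template is CCTCGCACTTGAATAGGACAACCCCGTTGACATCTCTAACCCGAGTTACT; antiparallel, so 5'→3' the coding strand is TCATTGAGCCCAATCTCTACAGTTGCCCCAACAGGATAAGTTCACGCTCC. Replace T with U for the mRNA.

5'-UCAUUGAGCCCAAUCUCUACAGUUGCCCCAACAGGAUAAGUUCACGCUCC-3'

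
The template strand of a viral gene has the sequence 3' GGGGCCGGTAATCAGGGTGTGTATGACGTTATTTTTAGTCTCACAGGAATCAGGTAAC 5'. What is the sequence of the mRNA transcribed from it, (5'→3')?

5'-CCCCGGCCAUUAGUCCCACACAUACUGCAAUAAAAAUCAGAGUGUCCUUAGUCCAUUG-3'

Reading the template 3'→5' as shown, RNA polymerase pairs each base (A→U, T→A, G↔C) to build mRNA 5'→3' directly.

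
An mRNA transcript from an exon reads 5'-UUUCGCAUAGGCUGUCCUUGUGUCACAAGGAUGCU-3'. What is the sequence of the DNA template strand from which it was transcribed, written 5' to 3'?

5'-AGCATCCTTGTGACACAAGGACAGCCTATGCGAAA-3'

Replace U with T to get the coding DNA strand: TTTCGCATAGGCTGTCCTTGTGTCACAAGGATGCT. The template strand is its reverse complement (complement AAAGCGTATCCGACAGGAACACAGTGTTCCTACGA, then reverse).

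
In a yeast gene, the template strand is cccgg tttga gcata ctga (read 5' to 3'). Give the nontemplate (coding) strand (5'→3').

The coding strand is complementary and antiparallel to the template: take the complement (A↔T, G↔C) and reverse.

5′-TCAGTATGCTCAAACCGGG-3′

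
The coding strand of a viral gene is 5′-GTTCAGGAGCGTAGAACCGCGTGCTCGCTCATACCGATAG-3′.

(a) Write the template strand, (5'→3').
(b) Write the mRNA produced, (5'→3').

(a) 5'-CTATCGGTATGAGCGAGCACGCGGTTCTACGCTCCTGAAC-3'
(b) 5′-GUUCAGGAGCGUAGAACCGCGUGCUCGCUCAUACCGAUAG-3′

(a) The template strand is the reverse complement of the coding strand: complement CAAGTCCTCGCATCTTGGCGCACGAGCGAGTATGGCTATC, then reverse.
(b) mRNA matches the coding strand with T→U.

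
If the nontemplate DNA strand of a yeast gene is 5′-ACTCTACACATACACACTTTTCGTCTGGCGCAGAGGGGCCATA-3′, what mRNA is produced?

5'-ACUCUACACAUACACACUUUUCGUCUGGCGCAGAGGGGCCAUA-3'

The mRNA is synthesized from the template strand, so it matches the coding strand with T replaced by U.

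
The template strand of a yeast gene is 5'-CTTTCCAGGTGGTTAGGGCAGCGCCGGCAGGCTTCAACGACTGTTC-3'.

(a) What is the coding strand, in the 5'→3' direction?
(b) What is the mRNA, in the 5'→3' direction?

(a) The coding strand is the reverse complement of the template: complement GAAAGGTCCACCAATCCCGTCGCGGCCGTCCGAAGTTGCTGACAAG, then reverse.
(b) mRNA has the coding-strand sequence with T→U.

(a) 5'-GAACAGTCGTTGAAGCCTGCCGGCGCTGCCCTAACCACCTGGAAAG-3'
(b) 5'-GAACAGUCGUUGAAGCCUGCCGGCGCUGCCCUAACCACCUGGAAAG-3'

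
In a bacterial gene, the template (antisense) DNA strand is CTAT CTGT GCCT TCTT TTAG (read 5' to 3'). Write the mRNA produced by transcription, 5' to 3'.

The mRNA has the sequence of the coding strand (reverse complement of the template) with T→U. Reverse complement of CTATCTGTGCCTTCTTTTAG is CTAAAAGAAGGCACAGATAG; then T→U.

5′-CUAAAAGAAGGCACAGAUAG-3′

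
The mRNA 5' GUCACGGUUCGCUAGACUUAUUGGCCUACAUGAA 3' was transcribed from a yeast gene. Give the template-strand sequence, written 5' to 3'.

Replace U with T to get the coding DNA strand: GTCACGGTTCGCTAGACTTATTGGCCTACATGAA. The template strand is its reverse complement (complement CAGTGCCAAGCGATCTGAATAACCGGATGTACTT, then reverse).

5'-TTCATGTAGGCCAATAAGTCTAGCGAACCGTGAC-3'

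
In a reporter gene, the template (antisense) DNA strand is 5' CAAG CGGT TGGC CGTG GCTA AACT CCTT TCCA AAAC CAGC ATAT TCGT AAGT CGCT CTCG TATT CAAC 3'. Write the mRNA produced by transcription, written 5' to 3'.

5'-GUUGAAUACGAGAGCGACUUACGAAUAUGCUGGUUUUGGAAAGGAGUUUAGCCACGGCCAACCGCUUG-3'

The mRNA has the sequence of the coding strand (reverse complement of the template) with T→U. Reverse complement of CAAGCGGTTGGCCGTGGCTAAACTCCTTTCCAAAACCAGCATATTCGTAAGTCGCTCTCGTATTCAAC is GTTGAATACGAGAGCGACTTACGAATATGCTGGTTTTGGAAAGGAGTTTAGCCACGGCCAACCGCTTG; then T→U.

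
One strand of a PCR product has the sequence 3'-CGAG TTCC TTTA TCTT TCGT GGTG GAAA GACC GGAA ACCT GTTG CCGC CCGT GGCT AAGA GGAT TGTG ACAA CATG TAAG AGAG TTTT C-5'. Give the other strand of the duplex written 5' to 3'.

5'-GCTCAAGGAAATAGAAAGCACCACCTTTCTGGCCTTTGGACAACGGCGGGCACCGATTCTCCTAACACTGTTGTACATTCTCTCAAAAG-3'

The strand is given 3'→5', so its complement runs 5'→3' in the same left-to-right order: pair each base A↔T, G↔C.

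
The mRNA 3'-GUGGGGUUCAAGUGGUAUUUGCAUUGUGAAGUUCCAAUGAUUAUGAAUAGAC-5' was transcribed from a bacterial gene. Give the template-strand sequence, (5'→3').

5′-CACCCCAAGTTCACCATAAACGTAACACTTCAAGGTTACTAATACTTATCTG-3′

Written 5'→3' the mRNA is CAGAUAAGUAUUAGUAACCUUGAAGUGUUACGUUUAUGGUGAACUUGGGGUG, so the coding DNA strand is CAGATAAGTATTAGTAACCTTGAAGTGTTACGTTTATGGTGAACTTGGGGTG. The template is its reverse complement.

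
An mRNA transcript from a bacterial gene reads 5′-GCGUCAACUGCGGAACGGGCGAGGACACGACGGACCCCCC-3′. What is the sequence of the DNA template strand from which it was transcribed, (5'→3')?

5'-GGGGGGTCCGTCGTGTCCTCGCCCGTTCCGCAGTTGACGC-3'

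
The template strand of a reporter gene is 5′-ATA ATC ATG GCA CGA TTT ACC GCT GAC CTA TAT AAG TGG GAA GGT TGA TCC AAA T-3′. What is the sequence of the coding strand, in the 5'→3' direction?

5'-ATTTGGATCAACCTTCCCACTTATATAGGTCAGCGGTAAATCGTGCCATGATTAT-3'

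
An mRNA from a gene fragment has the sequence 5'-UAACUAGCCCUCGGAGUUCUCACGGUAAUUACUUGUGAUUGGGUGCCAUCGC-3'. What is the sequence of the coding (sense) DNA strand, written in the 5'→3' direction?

5′-TAACTAGCCCTCGGAGTTCTCACGGTAATTACTTGTGATTGGGTGCCATCGC-3′

The coding DNA strand has the same 5'→3' sequence as the mRNA with U replaced by T.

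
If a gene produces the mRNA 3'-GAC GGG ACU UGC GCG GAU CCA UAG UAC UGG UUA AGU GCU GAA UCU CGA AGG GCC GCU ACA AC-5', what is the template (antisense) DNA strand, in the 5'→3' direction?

5'-CTGCCCTGAACGCGCCTAGGTATCATGACCAATTCACGACTTAGAGCTTCCCGGCGATGTTG-3'

Written 5'→3' the mRNA is CAACAUCGCCGGGAAGCUCUAAGUCGUGAAUUGGUCAUGAUACCUAGGCGCGUUCAGGGCAG, so the coding DNA strand is CAACATCGCCGGGAAGCTCTAAGTCGTGAATTGGTCATGATACCTAGGCGCGTTCAGGGCAG. The template is its reverse complement.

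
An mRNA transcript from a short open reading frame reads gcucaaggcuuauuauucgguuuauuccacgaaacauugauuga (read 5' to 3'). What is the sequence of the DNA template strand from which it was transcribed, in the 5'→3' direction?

5′-TCAATCAATGTTTCGTGGAATAAACCGAATAATAAGCCTTGAGC-3′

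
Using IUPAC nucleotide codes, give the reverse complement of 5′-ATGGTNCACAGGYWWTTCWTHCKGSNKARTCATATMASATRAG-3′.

Standard pairs A↔T, G↔C; ambiguity codes pair R↔Y, M↔K, W↔W, S↔S, H↔D, N↔N. Complement (TACCANGTGTCCRWWAAGWADGMCSNMTYAGTATAKTSTAYTC), then reverse for 5'→3'.

5'-CTYATSTKATATGAYTMNSCMGDAWGAAWWRCCTGTGNACCAT-3'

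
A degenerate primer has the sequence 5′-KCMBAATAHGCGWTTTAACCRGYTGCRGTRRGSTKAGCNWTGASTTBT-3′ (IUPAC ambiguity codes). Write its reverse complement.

5'-AVAASTCAWNGCTMASCYYACYGCARCYGGTTAAAWCGCDTATTVKGM-3'

Standard pairs A↔T, G↔C; ambiguity codes pair R↔Y, M↔K, W↔W, S↔S, B↔V, H↔D, N↔N. Complement (MGKVTTATDCGCWAAATTGGYCRACGYCAYYCSAMTCGNWACTSAAVA), then reverse for 5'→3'.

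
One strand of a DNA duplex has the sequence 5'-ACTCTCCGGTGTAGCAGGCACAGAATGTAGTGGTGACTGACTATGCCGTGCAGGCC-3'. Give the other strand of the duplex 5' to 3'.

5'-GGCCTGCACGGCATAGTCAGTCACCACTACATTCTGTGCCTGCTACACCGGAGAGT-3'

The complement of ACTCTCCGGTGTAGCAGGCACAGAATGTAGTGGTGACTGACTATGCCGTGCAGGCC is TGAGAGGCCACATCGTCCGTGTCTTACATCACCACTGACTGATACGGCACGTCCGG (A↔T, G↔C). DNA strands are antiparallel, so the complementary strand runs 3'→5'; reversing gives the 5'→3' form.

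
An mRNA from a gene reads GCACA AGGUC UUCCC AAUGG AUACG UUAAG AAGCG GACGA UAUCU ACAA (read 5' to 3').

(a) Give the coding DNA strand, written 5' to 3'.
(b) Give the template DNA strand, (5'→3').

(a) The coding strand matches the mRNA with U→T.
(b) The template strand is the reverse complement of the coding strand.

(a) 5'-GCACAAGGTCTTCCCAATGGATACGTTAAGAAGCGGACGATATCTACAA-3'
(b) 5′-TTGTAGATATCGTCCGCTTCTTAACGTATCCATTGGGAAGACCTTGTGC-3′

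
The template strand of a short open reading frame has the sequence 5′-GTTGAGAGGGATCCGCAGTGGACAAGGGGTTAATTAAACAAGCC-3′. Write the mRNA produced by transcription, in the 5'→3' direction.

The mRNA has the sequence of the coding strand (reverse complement of the template) with T→U. Reverse complement of GTTGAGAGGGATCCGCAGTGGACAAGGGGTTAATTAAACAAGCC is GGCTTGTTTAATTAACCCCTTGTCCACTGCGGATCCCTCTCAAC; then T→U.

5′-GGCUUGUUUAAUUAACCCCUUGUCCACUGCGGAUCCCUCUCAAC-3′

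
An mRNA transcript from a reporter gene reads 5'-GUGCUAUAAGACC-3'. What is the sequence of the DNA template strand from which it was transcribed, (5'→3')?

5'-GGTCTTATAGCAC-3'

Replace U with T to get the coding DNA strand: GTGCTATAAGACC. The template strand is its reverse complement (complement CACGATATTCTGG, then reverse).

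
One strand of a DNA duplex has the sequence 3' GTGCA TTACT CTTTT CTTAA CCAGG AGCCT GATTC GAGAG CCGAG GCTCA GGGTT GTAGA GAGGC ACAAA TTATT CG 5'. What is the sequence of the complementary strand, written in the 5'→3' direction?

5′-CACGTAATGAGAAAAGAATTGGTCCTCGGACTAAGCTCTCGGCTCCGAGTCCCAACATCTCTCCGTGTTTAATAAGC-3′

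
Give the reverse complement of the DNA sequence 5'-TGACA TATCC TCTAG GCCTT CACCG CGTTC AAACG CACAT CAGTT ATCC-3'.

Complement each base (A↔T, G↔C): ACTGTATAGGAGATCCGGAAGTGGCGCAAGTTTGCGTGTAGTCAATAGG. Then reverse.

5'-GGATAACTGATGTGCGTTTGAACGCGGTGAAGGCCTAGAGGATATGTCA-3'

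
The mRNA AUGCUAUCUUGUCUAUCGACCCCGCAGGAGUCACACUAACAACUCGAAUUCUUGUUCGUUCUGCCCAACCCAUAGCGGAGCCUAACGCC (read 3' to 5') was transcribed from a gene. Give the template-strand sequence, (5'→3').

Written 5'→3' the mRNA is CCGCAAUCCGAGGCGAUACCCAACCCGUCUUGCUUGUUCUUAAGCUCAACAAUCACACUGAGGACGCCCCAGCUAUCUGUUCUAUCGUA, so the coding DNA strand is CCGCAATCCGAGGCGATACCCAACCCGTCTTGCTTGTTCTTAAGCTCAACAATCACACTGAGGACGCCCCAGCTATCTGTTCTATCGTA. The template is its reverse complement.

5′-TACGATAGAACAGATAGCTGGGGCGTCCTCAGTGTGATTGTTGAGCTTAAGAACAAGCAAGACGGGTTGGGTATCGCCTCGGATTGCGG-3′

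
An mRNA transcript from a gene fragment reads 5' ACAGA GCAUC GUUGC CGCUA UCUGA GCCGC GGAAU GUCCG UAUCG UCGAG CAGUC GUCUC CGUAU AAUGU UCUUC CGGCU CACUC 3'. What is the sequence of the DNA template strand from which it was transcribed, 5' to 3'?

5'-GAGTGAGCCGGAAGAACATTATACGGAGACGACTGCTCGACGATACGGACATTCCGCGGCTCAGATAGCGGCAACGATGCTCTGT-3'

Replace U with T to get the coding DNA strand: ACAGAGCATCGTTGCCGCTATCTGAGCCGCGGAATGTCCGTATCGTCGAGCAGTCGTCTCCGTATAATGTTCTTCCGGCTCACTC. The template strand is its reverse complement (complement TGTCTCGTAGCAACGGCGATAGACTCGGCGCCTTACAGGCATAGCAGCTCGTCAGCAGAGGCATATTACAAGAAGGCCGAGTGAG, then reverse).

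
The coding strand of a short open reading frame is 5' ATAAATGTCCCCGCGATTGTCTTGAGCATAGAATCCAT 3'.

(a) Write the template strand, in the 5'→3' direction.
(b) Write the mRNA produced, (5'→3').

(a) The template strand is the reverse complement of the coding strand: complement TATTTACAGGGGCGCTAACAGAACTCGTATCTTAGGTA, then reverse.
(b) mRNA matches the coding strand with T→U.

(a) 5'-ATGGATTCTATGCTCAAGACAATCGCGGGGACATTTAT-3'
(b) 5′-AUAAAUGUCCCCGCGAUUGUCUUGAGCAUAGAAUCCAU-3′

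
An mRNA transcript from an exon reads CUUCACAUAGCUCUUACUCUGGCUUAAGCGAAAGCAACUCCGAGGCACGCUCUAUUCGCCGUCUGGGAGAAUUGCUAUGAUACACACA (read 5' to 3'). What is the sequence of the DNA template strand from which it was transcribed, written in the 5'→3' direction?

Replace U with T to get the coding DNA strand: CTTCACATAGCTCTTACTCTGGCTTAAGCGAAAGCAACTCCGAGGCACGCTCTATTCGCCGTCTGGGAGAATTGCTATGATACACACA. The template strand is its reverse complement (complement GAAGTGTATCGAGAATGAGACCGAATTCGCTTTCGTTGAGGCTCCGTGCGAGATAAGCGGCAGACCCTCTTAACGATACTATGTGTGT, then reverse).

5'-TGTGTGTATCATAGCAATTCTCCCAGACGGCGAATAGAGCGTGCCTCGGAGTTGCTTTCGCTTAAGCCAGAGTAAGAGCTATGTGAAG-3'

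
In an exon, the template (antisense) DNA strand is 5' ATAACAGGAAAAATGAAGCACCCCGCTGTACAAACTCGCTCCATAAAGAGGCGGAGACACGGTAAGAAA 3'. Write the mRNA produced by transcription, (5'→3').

RNA polymerase reads the template 3'→5' and synthesizes mRNA 5'→3' by base-pairing (A→U, T→A, G↔C). The complement of the template is TATTGTCCTTTTTACTTCGTGGGGCGACATGTTTGAGCGAGGTATTTCTCCGCCTCTGTGCCATTCTTT; antiparallel, so 5'→3' the coding strand is TTTCTTACCGTGTCTCCGCCTCTTTATGGAGCGAGTTTGTACAGCGGGGTGCTTCATTTTTCCTGTTAT. Replace T with U for the mRNA.

5'-UUUCUUACCGUGUCUCCGCCUCUUUAUGGAGCGAGUUUGUACAGCGGGGUGCUUCAUUUUUCCUGUUAU-3'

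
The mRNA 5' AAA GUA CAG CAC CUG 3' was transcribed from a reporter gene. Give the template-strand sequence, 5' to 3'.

Replace U with T to get the coding DNA strand: AAAGTACAGCACCTG. The template strand is its reverse complement (complement TTTCATGTCGTGGAC, then reverse).

5'-CAGGTGCTGTACTTT-3'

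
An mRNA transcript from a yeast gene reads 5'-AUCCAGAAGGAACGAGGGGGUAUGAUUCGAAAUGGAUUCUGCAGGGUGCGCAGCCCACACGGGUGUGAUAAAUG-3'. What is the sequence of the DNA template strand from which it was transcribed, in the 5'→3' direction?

Replace U with T to get the coding DNA strand: ATCCAGAAGGAACGAGGGGGTATGATTCGAAATGGATTCTGCAGGGTGCGCAGCCCACACGGGTGTGATAAATG. The template strand is its reverse complement (complement TAGGTCTTCCTTGCTCCCCCATACTAAGCTTTACCTAAGACGTCCCACGCGTCGGGTGTGCCCACACTATTTAC, then reverse).

5′-CATTTATCACACCCGTGTGGGCTGCGCACCCTGCAGAATCCATTTCGAATCATACCCCCTCGTTCCTTCTGGAT-3′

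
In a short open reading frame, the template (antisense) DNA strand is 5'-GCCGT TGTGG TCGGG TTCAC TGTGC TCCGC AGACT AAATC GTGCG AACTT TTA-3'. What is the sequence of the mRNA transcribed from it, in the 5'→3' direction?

5'-UAAAAGUUCGCACGAUUUAGUCUGCGGAGCACAGUGAACCCGACCACAACGGC-3'

RNA polymerase reads the template 3'→5' and synthesizes mRNA 5'→3' by base-pairing (A→U, T→A, G↔C). The complement of the template is CGGCAACACCAGCCCAAGTGACACGAGGCGTCTGATTTAGCACGCTTGAAAAT; antiparallel, so 5'→3' the coding strand is TAAAAGTTCGCACGATTTAGTCTGCGGAGCACAGTGAACCCGACCACAACGGC. Replace T with U for the mRNA.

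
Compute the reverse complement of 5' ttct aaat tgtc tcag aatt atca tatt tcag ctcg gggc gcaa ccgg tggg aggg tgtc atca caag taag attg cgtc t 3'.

Complement each base (A↔T, G↔C): AAGATTTAACAGAGTCTTAATAGTATAAAGTCGAGCCCCGCGTTGGCCACCCTCCCACAGTAGTGTTCATTCTAACGCAGA. Then reverse.

5'-AGACGCAATCTTACTTGTGATGACACCCTCCCACCGGTTGCGCCCCGAGCTGAAATATGATAATTCTGAGACAATTTAGAA-3'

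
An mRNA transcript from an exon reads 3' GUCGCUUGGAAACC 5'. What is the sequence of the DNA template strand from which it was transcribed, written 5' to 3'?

Written 5'→3' the mRNA is CCAAAGGUUCGCUG, so the coding DNA strand is CCAAAGGTTCGCTG. The template is its reverse complement.

5'-CAGCGAACCTTTGG-3'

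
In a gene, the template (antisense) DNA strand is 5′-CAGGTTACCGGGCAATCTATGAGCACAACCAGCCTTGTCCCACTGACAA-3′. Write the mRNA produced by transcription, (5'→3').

The mRNA has the sequence of the coding strand (reverse complement of the template) with T→U. Reverse complement of CAGGTTACCGGGCAATCTATGAGCACAACCAGCCTTGTCCCACTGACAA is TTGTCAGTGGGACAAGGCTGGTTGTGCTCATAGATTGCCCGGTAACCTG; then T→U.

5'-UUGUCAGUGGGACAAGGCUGGUUGUGCUCAUAGAUUGCCCGGUAACCUG-3'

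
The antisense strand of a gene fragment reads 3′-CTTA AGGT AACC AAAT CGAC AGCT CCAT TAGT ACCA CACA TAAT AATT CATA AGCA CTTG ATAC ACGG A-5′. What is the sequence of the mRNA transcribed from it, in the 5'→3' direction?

5'-GAAUUCCAUUGGUUUAGCUGUCGAGGUAAUCAUGGUGUGUAUUAUUAAGUAUUCGUGAACUAUGUGCCU-3'

Reading the template 3'→5' as shown, RNA polymerase pairs each base (A→U, T→A, G↔C) to build mRNA 5'→3' directly.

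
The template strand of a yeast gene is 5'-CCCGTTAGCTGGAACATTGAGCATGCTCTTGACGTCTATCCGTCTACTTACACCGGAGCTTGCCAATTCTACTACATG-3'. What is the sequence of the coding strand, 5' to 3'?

The coding strand is complementary and antiparallel to the template: take the complement (A↔T, G↔C) and reverse.

5'-CATGTAGTAGAATTGGCAAGCTCCGGTGTAAGTAGACGGATAGACGTCAAGAGCATGCTCAATGTTCCAGCTAACGGG-3'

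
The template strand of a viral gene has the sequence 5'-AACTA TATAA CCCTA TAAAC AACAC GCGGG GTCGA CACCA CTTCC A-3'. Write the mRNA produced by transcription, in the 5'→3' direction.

5'-UGGAAGUGGUGUCGACCCCGCGUGUUGUUUAUAGGGUUAUAUAGUU-3'

RNA polymerase reads the template 3'→5' and synthesizes mRNA 5'→3' by base-pairing (A→U, T→A, G↔C). The complement of the template is TTGATATATTGGGATATTTGTTGTGCGCCCCAGCTGTGGTGAAGGT; antiparallel, so 5'→3' the coding strand is TGGAAGTGGTGTCGACCCCGCGTGTTGTTTATAGGGTTATATAGTT. Replace T with U for the mRNA.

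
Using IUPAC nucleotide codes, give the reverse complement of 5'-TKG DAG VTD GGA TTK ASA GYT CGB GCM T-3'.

Standard pairs A↔T, G↔C; ambiguity codes pair Y↔R, M↔K, S↔S, B↔V, D↔H. Complement (AMCHTCBAHCCTAAMTSTCRAGCVCGKA), then reverse for 5'→3'.

5'-AKGCVCGARCTSTMAATCCHABCTHCMA-3'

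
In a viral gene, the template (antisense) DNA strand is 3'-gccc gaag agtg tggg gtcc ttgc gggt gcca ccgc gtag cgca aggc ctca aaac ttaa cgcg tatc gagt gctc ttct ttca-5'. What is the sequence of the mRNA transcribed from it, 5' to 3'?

Reading the template 3'→5' as shown, RNA polymerase pairs each base (A→U, T→A, G↔C) to build mRNA 5'→3' directly.

5'-CGGGCUUCUCACACCCCAGGAACGCCCACGGUGGCGCAUCGCGUUCCGGAGUUUUGAAUUGCGCAUAGCUCACGAGAAGAAAGU-3'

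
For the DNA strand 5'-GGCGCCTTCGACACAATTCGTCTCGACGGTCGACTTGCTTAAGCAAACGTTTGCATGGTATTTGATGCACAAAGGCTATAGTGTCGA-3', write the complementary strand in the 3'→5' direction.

3'-CCGCGGAAGCTGTGTTAAGCAGAGCTGCCAGCTGAACGAATTCGTTTGCAAACGTACCATAAACTACGTGTTTCCGATATCACAGCT-5'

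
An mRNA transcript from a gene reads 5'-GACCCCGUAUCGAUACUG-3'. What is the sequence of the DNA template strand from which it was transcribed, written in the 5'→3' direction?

5'-CAGTATCGATACGGGGTC-3'

Replace U with T to get the coding DNA strand: GACCCCGTATCGATACTG. The template strand is its reverse complement (complement CTGGGGCATAGCTATGAC, then reverse).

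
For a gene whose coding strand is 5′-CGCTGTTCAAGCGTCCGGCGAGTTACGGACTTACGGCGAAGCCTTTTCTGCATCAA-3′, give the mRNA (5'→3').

5'-CGCUGUUCAAGCGUCCGGCGAGUUACGGACUUACGGCGAAGCCUUUUCUGCAUCAA-3'

The mRNA is synthesized from the template strand, so it matches the coding strand with T replaced by U.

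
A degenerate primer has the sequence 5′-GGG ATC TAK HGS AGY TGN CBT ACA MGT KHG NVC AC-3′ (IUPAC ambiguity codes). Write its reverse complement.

Standard pairs A↔T, G↔C; ambiguity codes pair Y↔R, M↔K, S↔S, B↔V, H↔D, N↔N. Complement (CCCTAGATMDCSTCRACNGVATGTKCAMDCNBGTG), then reverse for 5'→3'.

5'-GTGBNCDMACKTGTAVGNCARCTSCDMTAGATCCC-3'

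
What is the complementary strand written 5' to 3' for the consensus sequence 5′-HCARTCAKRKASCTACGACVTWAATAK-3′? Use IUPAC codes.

5'-MTATTWABGTCGTAGSTMYMTGAYTGD-3'

Standard pairs A↔T, G↔C; ambiguity codes pair R↔Y, K↔M, W↔W, S↔S, H↔D, V↔B. Complement (DGTYAGTMYMTSGATGCTGBAWTTATM), then reverse for 5'→3'.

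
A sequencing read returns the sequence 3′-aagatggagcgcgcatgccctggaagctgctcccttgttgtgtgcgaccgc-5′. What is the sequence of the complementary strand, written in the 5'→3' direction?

5'-TTCTACCTCGCGCGTACGGGACCTTCGACGAGGGAACAACACACGCTGGCG-3'

The strand is given 3'→5', so its complement runs 5'→3' in the same left-to-right order: pair each base A↔T, G↔C.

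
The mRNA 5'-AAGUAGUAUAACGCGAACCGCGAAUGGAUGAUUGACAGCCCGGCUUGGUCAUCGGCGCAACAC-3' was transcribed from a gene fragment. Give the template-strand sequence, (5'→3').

Replace U with T to get the coding DNA strand: AAGTAGTATAACGCGAACCGCGAATGGATGATTGACAGCCCGGCTTGGTCATCGGCGCAACAC. The template strand is its reverse complement (complement TTCATCATATTGCGCTTGGCGCTTACCTACTAACTGTCGGGCCGAACCAGTAGCCGCGTTGTG, then reverse).

5'-GTGTTGCGCCGATGACCAAGCCGGGCTGTCAATCATCCATTCGCGGTTCGCGTTATACTACTT-3'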